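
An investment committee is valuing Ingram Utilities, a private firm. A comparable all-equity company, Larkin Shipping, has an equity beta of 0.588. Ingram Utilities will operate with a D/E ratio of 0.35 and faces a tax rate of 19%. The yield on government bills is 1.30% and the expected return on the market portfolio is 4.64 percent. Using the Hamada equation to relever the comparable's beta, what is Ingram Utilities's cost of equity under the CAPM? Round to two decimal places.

β_L = β_U × [1 + (1 − t)(D/E)] = 0.588 × [1 + (1 − 0.19) × 0.35]
    = 0.588 × [1 + 0.81 × 0.35] = 0.588 × 1.2835 = 0.7547
MRP = 4.64% − 1.30% = 3.34%
E(R) = R_f + β_L × MRP = 1.30% + 0.7547 × 3.34% = 3.82%

3.82%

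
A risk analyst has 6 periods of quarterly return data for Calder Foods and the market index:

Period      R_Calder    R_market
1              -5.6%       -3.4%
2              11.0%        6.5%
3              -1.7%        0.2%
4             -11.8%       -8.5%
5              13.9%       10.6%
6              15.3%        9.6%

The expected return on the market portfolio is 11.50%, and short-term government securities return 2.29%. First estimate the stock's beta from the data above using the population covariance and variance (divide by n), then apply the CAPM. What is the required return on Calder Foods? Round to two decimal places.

Mean R_i = (-5.6 + 11.0 − 1.7 − 11.8 + 13.9 + 15.3) / 6 = 3.5167%
Mean R_m = (-3.4 + 6.5 + 0.2 − 8.5 + 10.6 + 9.6) / 6 = 2.5000%
Σ(R_i − R̄_i)(R_m − R̄_m) = 431.9700  ⇒  Cov = 431.9700 / 6 = 71.9950
Σ(R_m − R̄_m)² = 293.1200  ⇒  Var(R_m) = 293.1200 / 6 = 48.8533
β = Cov / Var(R_m) = 71.9950 / 48.8533 = 1.4737
MRP = 11.50% − 2.29% = 9.21%
E(R) = R_f + β × MRP = 2.29% + 1.4737 × 9.21% = 15.86%

15.86%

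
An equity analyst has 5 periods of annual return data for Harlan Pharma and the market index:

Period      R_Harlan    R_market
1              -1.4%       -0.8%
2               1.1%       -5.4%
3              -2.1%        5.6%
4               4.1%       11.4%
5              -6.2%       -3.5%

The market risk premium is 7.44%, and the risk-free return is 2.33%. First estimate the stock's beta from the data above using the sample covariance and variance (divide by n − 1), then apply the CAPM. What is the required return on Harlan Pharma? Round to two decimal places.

4.59%

Mean R_i = (-1.4 + 1.1 − 2.1 + 4.1 − 6.2) / 5 = -0.9000%
Mean R_m = (-0.8 − 5.4 + 5.6 + 11.4 − 3.5) / 5 = 1.4600%
Σ(R_i − R̄_i)(R_m − R̄_m) = 58.4300  ⇒  Cov = 58.4300 / 4 = 14.6075
Σ(R_m − R̄_m)² = 192.7120  ⇒  Var(R_m) = 192.7120 / 4 = 48.1780
β = Cov / Var(R_m) = 14.6075 / 48.1780 = 0.3032
E(R) = R_f + β × MRP = 2.33% + 0.3032 × 7.44% = 4.59%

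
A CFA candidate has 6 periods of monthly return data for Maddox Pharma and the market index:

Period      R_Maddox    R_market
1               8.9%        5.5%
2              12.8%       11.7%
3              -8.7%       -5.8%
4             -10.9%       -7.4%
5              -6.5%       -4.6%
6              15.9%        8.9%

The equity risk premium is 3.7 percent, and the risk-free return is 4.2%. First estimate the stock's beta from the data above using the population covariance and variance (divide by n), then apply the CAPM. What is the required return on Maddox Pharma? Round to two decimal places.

Mean R_i = (8.9 + 12.8 − 8.7 − 10.9 − 6.5 + 15.9) / 6 = 1.9167%
Mean R_m = (5.5 + 11.7 − 5.8 − 7.4 − 4.6 + 8.9) / 6 = 1.3833%
Σ(R_i − R̄_i)(R_m − R̄_m) = 485.3317  ⇒  Cov = 485.3317 / 6 = 80.8886
Σ(R_m − R̄_m)² = 344.4283  ⇒  Var(R_m) = 344.4283 / 6 = 57.4047
β = Cov / Var(R_m) = 80.8886 / 57.4047 = 1.4091
E(R) = R_f + β × MRP = 4.2% + 1.4091 × 3.7% = 9.41%

9.41%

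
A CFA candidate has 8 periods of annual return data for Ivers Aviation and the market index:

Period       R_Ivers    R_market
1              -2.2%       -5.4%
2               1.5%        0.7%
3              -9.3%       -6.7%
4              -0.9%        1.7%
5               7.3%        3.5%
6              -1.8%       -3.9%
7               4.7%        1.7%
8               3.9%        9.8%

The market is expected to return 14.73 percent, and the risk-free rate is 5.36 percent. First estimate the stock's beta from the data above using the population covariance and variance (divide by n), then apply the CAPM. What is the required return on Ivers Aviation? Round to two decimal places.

12.35%

Mean R_i = (-2.2 + 1.5 − 9.3 − 0.9 + 7.3 − 1.8 + 4.7 + 3.9) / 8 = 0.4000%
Mean R_m = (-5.4 + 0.7 − 6.7 + 1.7 + 3.5 − 3.9 + 1.7 + 9.8) / 8 = 0.1750%
Σ(R_i − R̄_i)(R_m − R̄_m) = 151.9300  ⇒  Cov = 151.9300 / 8 = 18.9913
Σ(R_m − R̄_m)² = 203.5750  ⇒  Var(R_m) = 203.5750 / 8 = 25.4469
β = Cov / Var(R_m) = 18.9913 / 25.4469 = 0.7463
MRP = 14.73% − 5.36% = 9.37%
E(R) = R_f + β × MRP = 5.36% + 0.7463 × 9.37% = 12.35%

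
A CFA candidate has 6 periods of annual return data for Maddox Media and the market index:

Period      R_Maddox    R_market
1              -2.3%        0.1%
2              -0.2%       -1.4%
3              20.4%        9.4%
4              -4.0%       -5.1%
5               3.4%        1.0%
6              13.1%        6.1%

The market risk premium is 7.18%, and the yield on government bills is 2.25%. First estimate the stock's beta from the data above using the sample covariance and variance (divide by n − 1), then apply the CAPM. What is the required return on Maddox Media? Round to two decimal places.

Mean R_i = (-2.3 − 0.2 + 20.4 − 4.0 + 3.4 + 13.1) / 6 = 5.0667%
Mean R_m = (0.1 − 1.4 + 9.4 − 5.1 + 1.0 + 6.1) / 6 = 1.6833%
Σ(R_i − R̄_i)(R_m − R̄_m) = 244.3467  ⇒  Cov = 244.3467 / 5 = 48.8693
Σ(R_m − R̄_m)² = 137.5483  ⇒  Var(R_m) = 137.5483 / 5 = 27.5097
β = Cov / Var(R_m) = 48.8693 / 27.5097 = 1.7764
E(R) = R_f + β × MRP = 2.25% + 1.7764 × 7.18% = 15.00%

15.00%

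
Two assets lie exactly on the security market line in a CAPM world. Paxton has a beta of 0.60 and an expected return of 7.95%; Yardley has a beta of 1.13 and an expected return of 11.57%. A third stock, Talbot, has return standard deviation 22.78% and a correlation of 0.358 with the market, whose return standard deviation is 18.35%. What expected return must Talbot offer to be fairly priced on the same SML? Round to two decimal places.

MRP = (11.57% − 7.95%) / (1.13 − 0.60) = 6.8302%
R_f = 7.95% − 0.60 × 6.8302% = 3.8519%
β_Talbot = ρ·σ_i/σ_m = 0.358 × 22.78 / 18.35 = 0.4444
E(R_Talbot) = R_f + β × MRP = 3.8519% + 0.4444 × 6.8302% = 6.89%

6.89%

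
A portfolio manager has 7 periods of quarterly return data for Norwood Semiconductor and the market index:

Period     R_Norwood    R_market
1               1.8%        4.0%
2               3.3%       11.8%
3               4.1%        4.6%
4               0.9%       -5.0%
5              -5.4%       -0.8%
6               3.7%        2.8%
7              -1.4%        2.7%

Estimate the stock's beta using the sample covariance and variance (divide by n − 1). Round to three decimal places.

Mean R_i = (1.8 + 3.3 + 4.1 + 0.9 − 5.4 + 3.7 − 1.4) / 7 = 1.0000%
Mean R_m = (4.0 + 11.8 + 4.6 − 5.0 − 0.8 + 2.8 + 2.7) / 7 = 2.8714%
Σ(R_i − R̄_i)(R_m − R̄_m) = 51.3000  ⇒  Cov = 51.3000 / 6 = 8.5500
Σ(R_m − R̄_m)² = 159.4543  ⇒  Var(R_m) = 159.4543 / 6 = 26.5757
β = Cov / Var(R_m) = 8.5500 / 26.5757 = 0.3217

0.322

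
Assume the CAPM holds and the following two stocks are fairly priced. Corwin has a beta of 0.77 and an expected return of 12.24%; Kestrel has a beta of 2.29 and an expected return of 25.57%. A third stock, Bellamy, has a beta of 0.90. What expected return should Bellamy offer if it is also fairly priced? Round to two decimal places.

MRP (SML slope) = (25.57% − 12.24%) / (2.29 − 0.77) = 13.33% / 1.52 = 8.7697%
R_f (intercept) = 12.24% − 0.77 × 8.7697% = 5.4873%
E(R_Bellamy) = R_f + β × MRP = 5.4873% + 0.90 × 8.7697% = 13.38%

13.38%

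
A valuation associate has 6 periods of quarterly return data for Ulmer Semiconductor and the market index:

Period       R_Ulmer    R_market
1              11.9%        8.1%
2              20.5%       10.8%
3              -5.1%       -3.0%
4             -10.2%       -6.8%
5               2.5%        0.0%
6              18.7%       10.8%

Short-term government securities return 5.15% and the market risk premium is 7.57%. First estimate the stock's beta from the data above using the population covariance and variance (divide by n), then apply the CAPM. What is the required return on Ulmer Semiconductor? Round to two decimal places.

Mean R_i = (11.9 + 20.5 − 5.1 − 10.2 + 2.5 + 18.7) / 6 = 6.3833%
Mean R_m = (8.1 + 10.8 − 3.0 − 6.8 + 0.0 + 10.8) / 6 = 3.3167%
Σ(R_i − R̄_i)(R_m − R̄_m) = 477.3817  ⇒  Cov = 477.3817 / 6 = 79.5636
Σ(R_m − R̄_m)² = 288.1283  ⇒  Var(R_m) = 288.1283 / 6 = 48.0214
β = Cov / Var(R_m) = 79.5636 / 48.0214 = 1.6568
E(R) = R_f + β × MRP = 5.15% + 1.6568 × 7.57% = 17.69%

17.69%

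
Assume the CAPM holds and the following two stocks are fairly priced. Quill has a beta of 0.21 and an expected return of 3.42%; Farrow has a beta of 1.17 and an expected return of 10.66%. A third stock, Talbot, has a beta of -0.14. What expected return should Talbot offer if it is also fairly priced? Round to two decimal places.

0.78%

MRP (SML slope) = (10.66% − 3.42%) / (1.17 − 0.21) = 7.24% / 0.96 = 7.5417%
R_f (intercept) = 3.42% − 0.21 × 7.5417% = 1.8362%
E(R_Talbot) = R_f + β × MRP = 1.8362% + -0.14 × 7.5417% = 0.78%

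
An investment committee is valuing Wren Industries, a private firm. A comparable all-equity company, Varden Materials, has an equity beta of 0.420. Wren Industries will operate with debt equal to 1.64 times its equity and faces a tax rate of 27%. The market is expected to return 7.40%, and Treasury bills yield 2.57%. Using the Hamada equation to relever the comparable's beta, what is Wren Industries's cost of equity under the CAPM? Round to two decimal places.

β_L = β_U × [1 + (1 − t)(D/E)] = 0.420 × [1 + (1 − 0.27) × 1.64]
    = 0.420 × [1 + 0.73 × 1.64] = 0.420 × 2.1972 = 0.9228
MRP = 7.40% − 2.57% = 4.83%
E(R) = R_f + β_L × MRP = 2.57% + 0.9228 × 4.83% = 7.03%

7.03%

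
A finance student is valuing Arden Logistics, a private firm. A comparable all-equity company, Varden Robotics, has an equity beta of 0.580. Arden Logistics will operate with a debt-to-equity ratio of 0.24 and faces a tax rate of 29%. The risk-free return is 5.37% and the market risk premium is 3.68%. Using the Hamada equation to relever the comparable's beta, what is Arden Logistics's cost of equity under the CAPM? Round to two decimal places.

β_L = β_U × [1 + (1 − t)(D/E)] = 0.580 × [1 + (1 − 0.29) × 0.24]
    = 0.580 × [1 + 0.71 × 0.24] = 0.580 × 1.1704 = 0.6788
E(R) = R_f + β_L × MRP = 5.37% + 0.6788 × 3.68% = 7.87%

7.87%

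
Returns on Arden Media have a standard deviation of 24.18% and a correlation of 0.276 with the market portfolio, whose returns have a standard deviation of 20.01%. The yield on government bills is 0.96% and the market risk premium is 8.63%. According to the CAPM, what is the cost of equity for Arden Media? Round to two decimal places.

β = ρ × σ_i / σ_m = 0.276 × 24.18% / 20.01% = 0.3335
E(R) = 0.96% + 0.3335 × 8.63% = 3.84%

3.84%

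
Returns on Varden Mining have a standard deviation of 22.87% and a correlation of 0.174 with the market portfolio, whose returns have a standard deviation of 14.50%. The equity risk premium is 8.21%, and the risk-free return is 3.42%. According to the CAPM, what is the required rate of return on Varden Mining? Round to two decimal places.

β = ρ × σ_i / σ_m = 0.174 × 22.87% / 14.50% = 0.2744
E(R) = 3.42% + 0.2744 × 8.21% = 5.67%

5.67%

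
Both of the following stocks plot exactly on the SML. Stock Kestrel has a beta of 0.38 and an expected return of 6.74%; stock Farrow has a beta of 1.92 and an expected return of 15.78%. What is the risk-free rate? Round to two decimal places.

Both satisfy E(R) = R_f + β·MRP, so the slope of the SML is
MRP = (15.78% − 6.74%) / (1.92 − 0.38) = 9.04% / 1.54 = 5.8701%
R_f = E(R_Kestrel) − β_Kestrel·MRP = 6.74% − 0.38 × 5.8701% = 4.5094%

4.51%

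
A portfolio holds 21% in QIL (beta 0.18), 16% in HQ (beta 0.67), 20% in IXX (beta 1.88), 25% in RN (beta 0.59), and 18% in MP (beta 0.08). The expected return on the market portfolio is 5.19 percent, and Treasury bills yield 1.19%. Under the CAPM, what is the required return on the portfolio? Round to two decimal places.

3.92%

β_P = Σ w_i β_i = 0.21×0.18 + 0.16×0.67 + 0.20×1.88 + 0.25×0.59 + 0.18×0.08 = 0.6829
MRP = 5.19% − 1.19% = 4.00%
E(R_P) = R_f + β_P × MRP = 1.19% + 0.6829 × 4.00% = 3.92%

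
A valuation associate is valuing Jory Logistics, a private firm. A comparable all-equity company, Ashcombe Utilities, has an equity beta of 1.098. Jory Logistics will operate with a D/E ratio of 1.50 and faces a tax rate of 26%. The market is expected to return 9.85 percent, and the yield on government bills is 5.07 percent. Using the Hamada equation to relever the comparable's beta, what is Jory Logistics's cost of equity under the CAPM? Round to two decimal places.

β_L = β_U × [1 + (1 − t)(D/E)] = 1.098 × [1 + (1 − 0.26) × 1.50]
    = 1.098 × [1 + 0.74 × 1.50] = 1.098 × 2.1100 = 2.3168
MRP = 9.85% − 5.07% = 4.78%
E(R) = R_f + β_L × MRP = 5.07% + 2.3168 × 4.78% = 16.14%

16.14%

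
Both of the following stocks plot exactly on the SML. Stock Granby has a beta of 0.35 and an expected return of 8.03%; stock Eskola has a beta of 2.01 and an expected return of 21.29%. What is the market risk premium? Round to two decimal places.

Both satisfy E(R) = R_f + β·MRP, so the slope of the SML is
MRP = (21.29% − 8.03%) / (2.01 − 0.35) = 13.26% / 1.66 = 7.9880%

7.99%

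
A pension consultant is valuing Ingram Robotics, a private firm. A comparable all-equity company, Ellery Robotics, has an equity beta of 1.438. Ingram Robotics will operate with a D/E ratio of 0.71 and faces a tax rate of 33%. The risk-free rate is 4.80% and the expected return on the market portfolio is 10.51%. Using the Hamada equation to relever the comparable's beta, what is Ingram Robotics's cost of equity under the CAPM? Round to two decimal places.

β_L = β_U × [1 + (1 − t)(D/E)] = 1.438 × [1 + (1 − 0.33) × 0.71]
    = 1.438 × [1 + 0.67 × 0.71] = 1.438 × 1.4757 = 2.1221
MRP = 10.51% − 4.80% = 5.71%
E(R) = R_f + β_L × MRP = 4.80% + 2.1221 × 5.71% = 16.92%

16.92%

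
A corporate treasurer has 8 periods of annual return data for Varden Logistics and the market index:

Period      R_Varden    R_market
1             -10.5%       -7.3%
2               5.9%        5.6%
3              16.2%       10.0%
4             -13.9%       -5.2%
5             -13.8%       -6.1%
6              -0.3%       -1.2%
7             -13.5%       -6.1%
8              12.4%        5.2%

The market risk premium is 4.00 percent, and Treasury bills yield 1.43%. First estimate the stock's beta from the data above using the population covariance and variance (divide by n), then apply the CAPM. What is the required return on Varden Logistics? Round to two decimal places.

8.68%

Mean R_i = (-10.5 + 5.9 + 16.2 − 13.9 − 13.8 − 0.3 − 13.5 + 12.4) / 8 = -2.1875%
Mean R_m = (-7.3 + 5.6 + 10.0 − 5.2 − 6.1 − 1.2 − 6.1 + 5.2) / 8 = -0.6375%
Σ(R_i − R̄_i)(R_m − R̄_m) = 564.1838  ⇒  Cov = 564.1838 / 8 = 70.5230
Σ(R_m − R̄_m)² = 311.3388  ⇒  Var(R_m) = 311.3388 / 8 = 38.9174
β = Cov / Var(R_m) = 70.5230 / 38.9174 = 1.8121
E(R) = R_f + β × MRP = 1.43% + 1.8121 × 4.00% = 8.68%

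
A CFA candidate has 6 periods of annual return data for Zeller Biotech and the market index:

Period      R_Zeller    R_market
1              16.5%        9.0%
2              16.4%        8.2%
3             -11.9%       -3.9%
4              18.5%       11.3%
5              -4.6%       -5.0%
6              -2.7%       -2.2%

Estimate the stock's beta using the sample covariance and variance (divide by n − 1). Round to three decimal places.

1.752

Mean R_i = (16.5 + 16.4 − 11.9 + 18.5 − 4.6 − 2.7) / 6 = 5.3667%
Mean R_m = (9.0 + 8.2 − 3.9 + 11.3 − 5.0 − 2.2) / 6 = 2.9000%
Σ(R_i − R̄_i)(R_m − R̄_m) = 474.0000  ⇒  Cov = 474.0000 / 5 = 94.8000
Σ(R_m − R̄_m)² = 270.5200  ⇒  Var(R_m) = 270.5200 / 5 = 54.1040
β = Cov / Var(R_m) = 94.8000 / 54.1040 = 1.7522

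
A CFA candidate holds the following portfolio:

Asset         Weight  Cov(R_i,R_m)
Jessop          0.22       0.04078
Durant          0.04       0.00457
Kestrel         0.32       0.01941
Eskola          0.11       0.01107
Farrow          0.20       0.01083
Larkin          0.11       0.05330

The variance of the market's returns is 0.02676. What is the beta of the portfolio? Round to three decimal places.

β_Jessop = 0.04078 / 0.02676 = 1.5239
β_Durant = 0.00457 / 0.02676 = 0.1708
β_Kestrel = 0.01941 / 0.02676 = 0.7253
β_Eskola = 0.01107 / 0.02676 = 0.4137
β_Farrow = 0.01083 / 0.02676 = 0.4047
β_Larkin = 0.05330 / 0.02676 = 1.9918
β_P = Σ w_i β_i = 0.22×1.5239 + 0.04×0.1708 + 0.32×0.7253 + 0.11×0.4137 + 0.20×0.4047 + 0.11×1.9918 = 0.9197

0.920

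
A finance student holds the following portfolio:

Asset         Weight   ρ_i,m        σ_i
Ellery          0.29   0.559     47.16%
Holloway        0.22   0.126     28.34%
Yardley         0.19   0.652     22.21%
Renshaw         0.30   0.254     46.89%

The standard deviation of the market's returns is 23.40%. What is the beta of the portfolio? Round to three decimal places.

0.631

β_Ellery = 0.559 × 47.16% / 23.40% = 1.1266
β_Holloway = 0.126 × 28.34% / 23.40% = 0.1526
β_Yardley = 0.652 × 22.21% / 23.40% = 0.6188
β_Renshaw = 0.254 × 46.89% / 23.40% = 0.5090
β_P = Σ w_i β_i = 0.29×1.1266 + 0.22×0.1526 + 0.19×0.6188 + 0.30×0.5090 = 0.6306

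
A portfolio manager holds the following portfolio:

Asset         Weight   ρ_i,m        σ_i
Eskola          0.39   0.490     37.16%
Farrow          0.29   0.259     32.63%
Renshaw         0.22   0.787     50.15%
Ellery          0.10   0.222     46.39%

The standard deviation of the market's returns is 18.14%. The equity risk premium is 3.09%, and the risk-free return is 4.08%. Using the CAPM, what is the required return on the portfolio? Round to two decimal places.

β_Eskola = 0.490 × 37.16% / 18.14% = 1.0038
β_Farrow = 0.259 × 32.63% / 18.14% = 0.4659
β_Renshaw = 0.787 × 50.15% / 18.14% = 2.1757
β_Ellery = 0.222 × 46.39% / 18.14% = 0.5677
β_P = Σ w_i β_i = 0.39×1.0038 + 0.29×0.4659 + 0.22×2.1757 + 0.10×0.5677 = 1.0620
E(R_P) = R_f + β_P × MRP = 4.08% + 1.0620 × 3.09% = 7.36%

7.36%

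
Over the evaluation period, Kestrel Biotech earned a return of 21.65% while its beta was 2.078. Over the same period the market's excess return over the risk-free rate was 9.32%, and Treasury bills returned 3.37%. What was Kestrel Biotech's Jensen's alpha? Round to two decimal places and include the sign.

-1.09%

CAPM benchmark = R_f + β(R_m − R_f) = 3.37% + 2.078 × 9.32% = 22.73696%
α = actual − benchmark = 21.65% − 22.73696% = -1.09%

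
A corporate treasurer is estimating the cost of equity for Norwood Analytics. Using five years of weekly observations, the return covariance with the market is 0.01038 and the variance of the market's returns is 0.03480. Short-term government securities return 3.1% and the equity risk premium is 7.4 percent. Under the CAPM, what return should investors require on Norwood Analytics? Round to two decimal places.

5.31%

β = Cov(R_i, R_m) / Var(R_m) = 0.01038 / 0.03480 = 0.2983
E(R) = R_f + β × MRP = 3.1% + 0.2983 × 7.4% = 5.31%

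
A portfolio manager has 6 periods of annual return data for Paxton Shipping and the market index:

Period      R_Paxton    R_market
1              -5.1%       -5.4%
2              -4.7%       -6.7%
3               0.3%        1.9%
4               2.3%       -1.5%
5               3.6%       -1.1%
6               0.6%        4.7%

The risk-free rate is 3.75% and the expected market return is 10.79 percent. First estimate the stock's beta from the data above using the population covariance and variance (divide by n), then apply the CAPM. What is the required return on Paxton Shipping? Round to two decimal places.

Mean R_i = (-5.1 − 4.7 + 0.3 + 2.3 + 3.6 + 0.6) / 6 = -0.5000%
Mean R_m = (-5.4 − 6.7 + 1.9 − 1.5 − 1.1 + 4.7) / 6 = -1.3500%
Σ(R_i − R̄_i)(R_m − R̄_m) = 50.9600  ⇒  Cov = 50.9600 / 6 = 8.4933
Σ(R_m − R̄_m)² = 92.2750  ⇒  Var(R_m) = 92.2750 / 6 = 15.3792
β = Cov / Var(R_m) = 8.4933 / 15.3792 = 0.5523
MRP = 10.79% − 3.75% = 7.04%
E(R) = R_f + β × MRP = 3.75% + 0.5523 × 7.04% = 7.64%

7.64%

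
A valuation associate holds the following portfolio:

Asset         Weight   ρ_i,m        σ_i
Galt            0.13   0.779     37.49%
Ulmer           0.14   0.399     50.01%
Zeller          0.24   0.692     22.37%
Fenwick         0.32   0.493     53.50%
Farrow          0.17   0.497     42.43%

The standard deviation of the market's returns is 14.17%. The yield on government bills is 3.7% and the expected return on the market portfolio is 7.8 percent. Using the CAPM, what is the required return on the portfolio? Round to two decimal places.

10.16%

β_Galt = 0.779 × 37.49% / 14.17% = 2.0610
β_Ulmer = 0.399 × 50.01% / 14.17% = 1.4082
β_Zeller = 0.692 × 22.37% / 14.17% = 1.0925
β_Fenwick = 0.493 × 53.50% / 14.17% = 1.8614
β_Farrow = 0.497 × 42.43% / 14.17% = 1.4882
β_P = Σ w_i β_i = 0.13×2.0610 + 0.14×1.4082 + 0.24×1.0925 + 0.32×1.8614 + 0.17×1.4882 = 1.5759
MRP = 7.8% − 3.7% = 4.10%
E(R_P) = R_f + β_P × MRP = 3.7% + 1.5759 × 4.1% = 10.16%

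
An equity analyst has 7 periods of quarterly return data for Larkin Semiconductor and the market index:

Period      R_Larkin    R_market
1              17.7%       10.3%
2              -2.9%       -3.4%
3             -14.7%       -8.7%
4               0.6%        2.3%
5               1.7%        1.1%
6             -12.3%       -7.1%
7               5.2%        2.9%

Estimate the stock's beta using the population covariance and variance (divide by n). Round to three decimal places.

1.645

Mean R_i = (17.7 − 2.9 − 14.7 + 0.6 + 1.7 − 12.3 + 5.2) / 7 = -0.6714%
Mean R_m = (10.3 − 3.4 − 8.7 + 2.3 + 1.1 − 7.1 + 2.9) / 7 = -0.3714%
Σ(R_i − R̄_i)(R_m − R̄_m) = 423.9743  ⇒  Cov = 423.9743 / 7 = 60.5678
Σ(R_m − R̄_m)² = 257.6943  ⇒  Var(R_m) = 257.6943 / 7 = 36.8135
β = Cov / Var(R_m) = 60.5678 / 36.8135 = 1.6453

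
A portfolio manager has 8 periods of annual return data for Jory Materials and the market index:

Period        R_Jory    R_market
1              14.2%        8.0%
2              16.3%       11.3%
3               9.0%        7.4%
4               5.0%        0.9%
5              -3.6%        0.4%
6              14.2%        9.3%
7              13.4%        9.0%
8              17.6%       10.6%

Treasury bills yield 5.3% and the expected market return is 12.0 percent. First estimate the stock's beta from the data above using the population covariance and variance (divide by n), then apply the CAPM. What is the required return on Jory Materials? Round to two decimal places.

Mean R_i = (14.2 + 16.3 + 9.0 + 5.0 − 3.6 + 14.2 + 13.4 + 17.6) / 8 = 10.7625%
Mean R_m = (8.0 + 11.3 + 7.4 + 0.9 + 0.4 + 9.3 + 9.0 + 10.6) / 8 = 7.1125%
Σ(R_i − R̄_i)(R_m − R̄_m) = 194.2838  ⇒  Cov = 194.2838 / 8 = 24.2855
Σ(R_m − R̄_m)² = 122.5688  ⇒  Var(R_m) = 122.5688 / 8 = 15.3211
β = Cov / Var(R_m) = 24.2855 / 15.3211 = 1.5851
MRP = 12.0% − 5.3% = 6.70%
E(R) = R_f + β × MRP = 5.3% + 1.5851 × 6.7% = 15.92%

15.92%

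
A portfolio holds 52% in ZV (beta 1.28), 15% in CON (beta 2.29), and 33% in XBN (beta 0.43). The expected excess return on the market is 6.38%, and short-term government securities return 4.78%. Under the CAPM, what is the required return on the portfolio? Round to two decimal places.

β_P = Σ w_i β_i = 0.52×1.28 + 0.15×2.29 + 0.33×0.43 = 1.1510
E(R_P) = R_f + β_P × MRP = 4.78% + 1.1510 × 6.38% = 12.12%

12.12%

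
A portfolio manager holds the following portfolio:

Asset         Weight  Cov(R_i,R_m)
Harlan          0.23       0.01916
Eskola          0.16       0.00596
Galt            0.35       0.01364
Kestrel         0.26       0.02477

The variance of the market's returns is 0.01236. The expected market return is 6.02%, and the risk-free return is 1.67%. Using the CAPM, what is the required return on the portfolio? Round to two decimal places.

7.50%

β_Harlan = 0.01916 / 0.01236 = 1.5502
β_Eskola = 0.00596 / 0.01236 = 0.4822
β_Galt = 0.01364 / 0.01236 = 1.1036
β_Kestrel = 0.02477 / 0.01236 = 2.0040
β_P = Σ w_i β_i = 0.23×1.5502 + 0.16×0.4822 + 0.35×1.1036 + 0.26×2.0040 = 1.3410
MRP = 6.02% − 1.67% = 4.35%
E(R_P) = R_f + β_P × MRP = 1.67% + 1.3410 × 4.35% = 7.50%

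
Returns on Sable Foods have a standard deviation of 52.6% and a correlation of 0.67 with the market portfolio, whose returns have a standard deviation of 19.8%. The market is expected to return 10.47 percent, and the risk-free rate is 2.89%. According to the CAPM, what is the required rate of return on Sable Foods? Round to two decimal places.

16.38%

β = ρ × σ_i / σ_m = 0.67 × 52.6% / 19.8% = 1.7799
MRP = 10.47% − 2.89% = 7.58%
E(R) = 2.89% + 1.7799 × 7.58% = 16.38%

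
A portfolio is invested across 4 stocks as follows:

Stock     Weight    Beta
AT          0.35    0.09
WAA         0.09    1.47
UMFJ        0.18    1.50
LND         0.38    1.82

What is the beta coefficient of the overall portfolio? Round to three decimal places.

1.125

β_P = Σ w_i β_i = 0.35×0.09 + 0.09×1.47 + 0.18×1.50 + 0.38×1.82 = 1.1254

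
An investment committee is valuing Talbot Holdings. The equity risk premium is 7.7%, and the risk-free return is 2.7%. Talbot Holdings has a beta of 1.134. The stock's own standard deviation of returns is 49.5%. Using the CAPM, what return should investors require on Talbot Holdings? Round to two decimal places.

11.43%

E(R) = R_f + β × MRP = 2.7% + 1.134 × 7.7% = 11.43%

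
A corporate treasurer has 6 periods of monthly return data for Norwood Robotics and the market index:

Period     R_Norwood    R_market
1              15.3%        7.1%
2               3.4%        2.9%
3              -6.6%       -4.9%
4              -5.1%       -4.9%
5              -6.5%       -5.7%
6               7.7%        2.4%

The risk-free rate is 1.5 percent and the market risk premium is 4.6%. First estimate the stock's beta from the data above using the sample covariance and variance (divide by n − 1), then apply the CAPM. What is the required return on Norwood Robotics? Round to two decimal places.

Mean R_i = (15.3 + 3.4 − 6.6 − 5.1 − 6.5 + 7.7) / 6 = 1.3667%
Mean R_m = (7.1 + 2.9 − 4.9 − 4.9 − 5.7 + 2.4) / 6 = -0.5167%
Σ(R_i − R̄_i)(R_m − R̄_m) = 235.5867  ⇒  Cov = 235.5867 / 5 = 47.1173
Σ(R_m − R̄_m)² = 143.4883  ⇒  Var(R_m) = 143.4883 / 5 = 28.6977
β = Cov / Var(R_m) = 47.1173 / 28.6977 = 1.6418
E(R) = R_f + β × MRP = 1.5% + 1.6418 × 4.6% = 9.05%

9.05%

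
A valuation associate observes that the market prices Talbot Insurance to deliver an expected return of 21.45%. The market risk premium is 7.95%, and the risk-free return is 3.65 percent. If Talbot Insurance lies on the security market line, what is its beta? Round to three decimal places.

β = (E(R) − R_f) / MRP = (21.45% − 3.65%) / 7.95% = 17.80% / 7.95% = 2.239

2.239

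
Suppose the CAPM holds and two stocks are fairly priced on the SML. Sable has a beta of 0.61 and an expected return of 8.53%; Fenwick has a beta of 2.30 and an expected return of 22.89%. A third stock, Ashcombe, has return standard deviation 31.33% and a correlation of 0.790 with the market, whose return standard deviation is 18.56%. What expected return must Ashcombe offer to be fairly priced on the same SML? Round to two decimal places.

14.68%

MRP = (22.89% − 8.53%) / (2.30 − 0.61) = 8.4970%
R_f = 8.53% − 0.61 × 8.4970% = 3.3468%
β_Ashcombe = ρ·σ_i/σ_m = 0.790 × 31.33 / 18.56 = 1.3336
E(R_Ashcombe) = R_f + β × MRP = 3.3468% + 1.3336 × 8.4970% = 14.68%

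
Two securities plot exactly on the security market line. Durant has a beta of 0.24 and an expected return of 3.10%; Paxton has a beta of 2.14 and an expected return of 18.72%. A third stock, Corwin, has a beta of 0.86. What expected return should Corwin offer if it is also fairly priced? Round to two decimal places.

MRP (SML slope) = (18.72% − 3.10%) / (2.14 − 0.24) = 15.62% / 1.90 = 8.2211%
R_f (intercept) = 3.10% − 0.24 × 8.2211% = 1.1269%
E(R_Corwin) = R_f + β × MRP = 1.1269% + 0.86 × 8.2211% = 8.20%

8.20%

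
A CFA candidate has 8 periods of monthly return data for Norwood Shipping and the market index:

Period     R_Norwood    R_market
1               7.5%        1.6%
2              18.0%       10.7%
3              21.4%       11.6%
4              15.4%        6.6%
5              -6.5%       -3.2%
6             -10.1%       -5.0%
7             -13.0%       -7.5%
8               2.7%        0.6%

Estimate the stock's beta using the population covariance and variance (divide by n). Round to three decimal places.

1.838

Mean R_i = (7.5 + 18.0 + 21.4 + 15.4 − 6.5 − 10.1 − 13.0 + 2.7) / 8 = 4.4250%
Mean R_m = (1.6 + 10.7 + 11.6 + 6.6 − 3.2 − 5.0 − 7.5 + 0.6) / 8 = 1.9250%
Σ(R_i − R̄_i)(R_m − R̄_m) = 656.7550  ⇒  Cov = 656.7550 / 8 = 82.0944
Σ(R_m − R̄_m)² = 357.3750  ⇒  Var(R_m) = 357.3750 / 8 = 44.6719
β = Cov / Var(R_m) = 82.0944 / 44.6719 = 1.8377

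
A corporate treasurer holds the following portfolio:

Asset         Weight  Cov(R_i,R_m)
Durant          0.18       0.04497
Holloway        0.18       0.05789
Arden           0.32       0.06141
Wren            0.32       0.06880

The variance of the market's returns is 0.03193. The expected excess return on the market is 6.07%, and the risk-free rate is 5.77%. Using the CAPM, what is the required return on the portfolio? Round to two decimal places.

17.21%

β_Durant = 0.04497 / 0.03193 = 1.4084
β_Holloway = 0.05789 / 0.03193 = 1.8130
β_Arden = 0.06141 / 0.03193 = 1.9233
β_Wren = 0.06880 / 0.03193 = 2.1547
β_P = Σ w_i β_i = 0.18×1.4084 + 0.18×1.8130 + 0.32×1.9233 + 0.32×2.1547 = 1.8848
E(R_P) = R_f + β_P × MRP = 5.77% + 1.8848 × 6.07% = 17.21%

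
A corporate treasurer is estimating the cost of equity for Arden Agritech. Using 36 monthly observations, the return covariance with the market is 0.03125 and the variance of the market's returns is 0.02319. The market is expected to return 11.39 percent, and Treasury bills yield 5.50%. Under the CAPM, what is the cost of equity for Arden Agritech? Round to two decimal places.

13.44%

β = Cov(R_i, R_m) / Var(R_m) = 0.03125 / 0.02319 = 1.3476
MRP = 11.39% − 5.50% = 5.89%
E(R) = R_f + β × MRP = 5.50% + 1.3476 × 5.89% = 13.44%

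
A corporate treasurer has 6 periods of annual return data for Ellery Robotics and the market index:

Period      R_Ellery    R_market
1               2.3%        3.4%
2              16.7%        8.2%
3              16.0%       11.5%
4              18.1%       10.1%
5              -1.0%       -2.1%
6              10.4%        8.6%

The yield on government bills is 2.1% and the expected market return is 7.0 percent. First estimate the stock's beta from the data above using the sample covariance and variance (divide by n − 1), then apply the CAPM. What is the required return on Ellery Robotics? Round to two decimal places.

9.31%

Mean R_i = (2.3 + 16.7 + 16.0 + 18.1 − 1.0 + 10.4) / 6 = 10.4167%
Mean R_m = (3.4 + 8.2 + 11.5 + 10.1 − 2.1 + 8.6) / 6 = 6.6167%
Σ(R_i − R̄_i)(R_m − R̄_m) = 189.5683  ⇒  Cov = 189.5683 / 5 = 37.9137
Σ(R_m − R̄_m)² = 128.7483  ⇒  Var(R_m) = 128.7483 / 5 = 25.7497
β = Cov / Var(R_m) = 37.9137 / 25.7497 = 1.4724
MRP = 7.0% − 2.1% = 4.90%
E(R) = R_f + β × MRP = 2.1% + 1.4724 × 4.9% = 9.31%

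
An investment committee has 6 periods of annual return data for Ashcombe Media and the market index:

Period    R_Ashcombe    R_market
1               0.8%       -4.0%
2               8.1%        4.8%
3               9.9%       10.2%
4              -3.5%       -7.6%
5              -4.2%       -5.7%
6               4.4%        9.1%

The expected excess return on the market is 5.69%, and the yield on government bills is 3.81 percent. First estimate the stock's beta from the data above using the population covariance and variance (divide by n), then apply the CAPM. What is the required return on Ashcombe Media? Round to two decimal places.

Mean R_i = (0.8 + 8.1 + 9.9 − 3.5 − 4.2 + 4.4) / 6 = 2.5833%
Mean R_m = (-4.0 + 4.8 + 10.2 − 7.6 − 5.7 + 9.1) / 6 = 1.1333%
Σ(R_i − R̄_i)(R_m − R̄_m) = 209.6733  ⇒  Cov = 209.6733 / 6 = 34.9456
Σ(R_m − R̄_m)² = 308.4333  ⇒  Var(R_m) = 308.4333 / 6 = 51.4056
β = Cov / Var(R_m) = 34.9456 / 51.4056 = 0.6798
E(R) = R_f + β × MRP = 3.81% + 0.6798 × 5.69% = 7.68%

7.68%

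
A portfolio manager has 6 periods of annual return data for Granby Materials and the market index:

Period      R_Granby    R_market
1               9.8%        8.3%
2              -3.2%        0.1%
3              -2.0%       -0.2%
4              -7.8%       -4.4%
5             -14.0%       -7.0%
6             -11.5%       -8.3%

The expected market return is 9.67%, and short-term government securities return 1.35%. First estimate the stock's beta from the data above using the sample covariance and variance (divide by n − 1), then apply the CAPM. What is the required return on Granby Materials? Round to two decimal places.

12.83%

Mean R_i = (9.8 − 3.2 − 2.0 − 7.8 − 14.0 − 11.5) / 6 = -4.7833%
Mean R_m = (8.3 + 0.1 − 0.2 − 4.4 − 7.0 − 8.3) / 6 = -1.9167%
Σ(R_i − R̄_i)(R_m − R̄_m) = 254.1817  ⇒  Cov = 254.1817 / 5 = 50.8363
Σ(R_m − R̄_m)² = 184.1483  ⇒  Var(R_m) = 184.1483 / 5 = 36.8297
β = Cov / Var(R_m) = 50.8363 / 36.8297 = 1.3803
MRP = 9.67% − 1.35% = 8.32%
E(R) = R_f + β × MRP = 1.35% + 1.3803 × 8.32% = 12.83%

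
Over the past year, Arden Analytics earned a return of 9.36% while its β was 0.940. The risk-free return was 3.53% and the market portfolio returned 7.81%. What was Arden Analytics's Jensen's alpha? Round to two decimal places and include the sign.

+1.81%

Market excess return = 7.81% − 3.53% = 4.28%
CAPM benchmark = R_f + β(R_m − R_f) = 3.53% + 0.940 × 4.28% = 7.55320%
α = actual − benchmark = 9.36% − 7.55320% = +1.81%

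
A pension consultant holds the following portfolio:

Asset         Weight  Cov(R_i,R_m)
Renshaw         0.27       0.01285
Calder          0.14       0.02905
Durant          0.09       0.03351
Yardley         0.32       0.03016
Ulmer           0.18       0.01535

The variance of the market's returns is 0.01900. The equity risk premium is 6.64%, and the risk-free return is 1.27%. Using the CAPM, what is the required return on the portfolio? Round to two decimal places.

9.30%

β_Renshaw = 0.01285 / 0.01900 = 0.6763
β_Calder = 0.02905 / 0.01900 = 1.5289
β_Durant = 0.03351 / 0.01900 = 1.7637
β_Yardley = 0.03016 / 0.01900 = 1.5874
β_Ulmer = 0.01535 / 0.01900 = 0.8079
β_P = Σ w_i β_i = 0.27×0.6763 + 0.14×1.5289 + 0.09×1.7637 + 0.32×1.5874 + 0.18×0.8079 = 1.2088
E(R_P) = R_f + β_P × MRP = 1.27% + 1.2088 × 6.64% = 9.30%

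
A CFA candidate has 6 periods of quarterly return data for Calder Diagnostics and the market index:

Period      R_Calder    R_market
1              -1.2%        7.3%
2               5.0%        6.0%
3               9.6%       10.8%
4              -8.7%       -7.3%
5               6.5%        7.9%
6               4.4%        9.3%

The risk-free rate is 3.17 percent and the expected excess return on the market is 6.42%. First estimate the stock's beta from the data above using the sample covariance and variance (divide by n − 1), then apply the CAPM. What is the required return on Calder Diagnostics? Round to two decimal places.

8.90%

Mean R_i = (-1.2 + 5.0 + 9.6 − 8.7 + 6.5 + 4.4) / 6 = 2.6000%
Mean R_m = (7.3 + 6.0 + 10.8 − 7.3 + 7.9 + 9.3) / 6 = 5.6667%
Σ(R_i − R̄_i)(R_m − R̄_m) = 192.3000  ⇒  Cov = 192.3000 / 5 = 38.4600
Σ(R_m − R̄_m)² = 215.4533  ⇒  Var(R_m) = 215.4533 / 5 = 43.0907
β = Cov / Var(R_m) = 38.4600 / 43.0907 = 0.8925
E(R) = R_f + β × MRP = 3.17% + 0.8925 × 6.42% = 8.90%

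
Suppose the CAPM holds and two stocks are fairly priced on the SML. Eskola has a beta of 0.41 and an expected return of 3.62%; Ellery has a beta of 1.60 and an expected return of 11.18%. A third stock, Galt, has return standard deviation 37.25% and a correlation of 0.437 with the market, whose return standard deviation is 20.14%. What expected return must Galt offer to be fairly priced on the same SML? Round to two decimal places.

MRP = (11.18% − 3.62%) / (1.60 − 0.41) = 6.3529%
R_f = 3.62% − 0.41 × 6.3529% = 1.0153%
β_Galt = ρ·σ_i/σ_m = 0.437 × 37.25 / 20.14 = 0.8083
E(R_Galt) = R_f + β × MRP = 1.0153% + 0.8083 × 6.3529% = 6.15%

6.15%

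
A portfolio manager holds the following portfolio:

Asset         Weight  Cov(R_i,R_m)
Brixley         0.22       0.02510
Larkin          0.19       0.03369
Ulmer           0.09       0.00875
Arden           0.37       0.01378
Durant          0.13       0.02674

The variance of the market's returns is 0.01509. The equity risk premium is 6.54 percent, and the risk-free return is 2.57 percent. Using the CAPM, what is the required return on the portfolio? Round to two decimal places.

11.80%

β_Brixley = 0.02510 / 0.01509 = 1.6634
β_Larkin = 0.03369 / 0.01509 = 2.2326
β_Ulmer = 0.00875 / 0.01509 = 0.5799
β_Arden = 0.01378 / 0.01509 = 0.9132
β_Durant = 0.02674 / 0.01509 = 1.7720
β_P = Σ w_i β_i = 0.22×1.6634 + 0.19×2.2326 + 0.09×0.5799 + 0.37×0.9132 + 0.13×1.7720 = 1.4106
E(R_P) = R_f + β_P × MRP = 2.57% + 1.4106 × 6.54% = 11.80%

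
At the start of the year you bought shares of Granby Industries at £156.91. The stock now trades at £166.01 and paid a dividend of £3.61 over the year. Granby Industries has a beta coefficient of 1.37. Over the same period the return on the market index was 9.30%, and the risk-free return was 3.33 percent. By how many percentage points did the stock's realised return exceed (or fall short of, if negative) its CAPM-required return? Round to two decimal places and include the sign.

Realised HPR = (P1 + D1 − P0) / P0 = (166.01 + 3.61 − 156.91) / 156.91 = 12.71 / 156.91 = 8.1002%
MRP = 9.30% − 3.33% = 5.97%
CAPM required = R_f + β·MRP = 3.33% + 1.37 × 5.97% = 11.5089%
α = realised − required = 8.1002% − 11.5089% = -3.41%

-3.41%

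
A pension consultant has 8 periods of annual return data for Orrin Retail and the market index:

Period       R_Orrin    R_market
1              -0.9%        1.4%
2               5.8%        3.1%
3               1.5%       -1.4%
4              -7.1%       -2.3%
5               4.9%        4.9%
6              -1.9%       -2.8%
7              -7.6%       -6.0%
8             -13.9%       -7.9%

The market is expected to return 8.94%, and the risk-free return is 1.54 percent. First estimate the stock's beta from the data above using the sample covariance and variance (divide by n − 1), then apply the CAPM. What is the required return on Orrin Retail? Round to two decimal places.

12.00%

Mean R_i = (-0.9 + 5.8 + 1.5 − 7.1 + 4.9 − 1.9 − 7.6 − 13.9) / 8 = -2.4000%
Mean R_m = (1.4 + 3.1 − 1.4 − 2.3 + 4.9 − 2.8 − 6.0 − 7.9) / 8 = -1.3750%
Σ(R_i − R̄_i)(R_m − R̄_m) = 189.2900  ⇒  Cov = 189.2900 / 7 = 27.0414
Σ(R_m − R̄_m)² = 133.9550  ⇒  Var(R_m) = 133.9550 / 7 = 19.1364
β = Cov / Var(R_m) = 27.0414 / 19.1364 = 1.4131
MRP = 8.94% − 1.54% = 7.40%
E(R) = R_f + β × MRP = 1.54% + 1.4131 × 7.40% = 12.00%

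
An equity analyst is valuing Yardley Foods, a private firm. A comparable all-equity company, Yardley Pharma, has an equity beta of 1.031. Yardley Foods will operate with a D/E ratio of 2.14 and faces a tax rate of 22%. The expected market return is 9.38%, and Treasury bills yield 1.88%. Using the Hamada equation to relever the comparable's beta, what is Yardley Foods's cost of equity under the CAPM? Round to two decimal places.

22.52%

β_L = β_U × [1 + (1 − t)(D/E)] = 1.031 × [1 + (1 − 0.22) × 2.14]
    = 1.031 × [1 + 0.78 × 2.14] = 1.031 × 2.6692 = 2.7519
MRP = 9.38% − 1.88% = 7.50%
E(R) = R_f + β_L × MRP = 1.88% + 2.7519 × 7.50% = 22.52%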